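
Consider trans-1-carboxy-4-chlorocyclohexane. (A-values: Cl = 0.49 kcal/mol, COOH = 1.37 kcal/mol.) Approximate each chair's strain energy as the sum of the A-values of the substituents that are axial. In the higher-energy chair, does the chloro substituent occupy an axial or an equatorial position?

axial

C1 and C4 have opposite parity, so for the trans isomer the two substituents are e,e in one chair and a,a in the other.
Chair I (chloro axial, carboxyl axial): E = 1.86 kcal/mol.
Chair II (chloro equatorial, carboxyl equatorial): E = 0.00 kcal/mol.
Chair I is the less stable (higher-energy) conformer, and in that chair the chloro group is axial.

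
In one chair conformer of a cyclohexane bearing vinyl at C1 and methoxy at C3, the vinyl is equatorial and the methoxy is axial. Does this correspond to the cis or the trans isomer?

trans

C1 and C3 have the same parity, so their axial bonds point in the same direction.
With same-parity carbons, two substituents on the same face are both axial or both equatorial; opposite faces give one of each.
Here the groups are equatorial/axial → opposite face → trans.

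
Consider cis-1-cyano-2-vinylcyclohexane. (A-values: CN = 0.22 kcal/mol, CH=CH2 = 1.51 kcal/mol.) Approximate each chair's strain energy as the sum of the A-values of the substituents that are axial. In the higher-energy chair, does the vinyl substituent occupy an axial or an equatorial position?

axial

C1 and C2 have opposite parity, so for the cis isomer the two substituents are one axial and one equatorial in each chair.
Chair I (cyano axial, vinyl equatorial): E = 0.22 kcal/mol.
Chair II (cyano equatorial, vinyl axial): E = 1.51 kcal/mol.
Chair II is the less stable (higher-energy) conformer, and in that chair the vinyl group is axial.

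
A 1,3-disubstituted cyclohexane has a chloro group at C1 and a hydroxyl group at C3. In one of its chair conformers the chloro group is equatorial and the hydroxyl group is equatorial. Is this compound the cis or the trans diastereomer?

cis

C1 and C3 have the same parity, so their axial bonds point in the same direction.
With same-parity carbons, two substituents on the same face are both axial or both equatorial; opposite faces give one of each.
Here the groups are equatorial/equatorial → same face → cis.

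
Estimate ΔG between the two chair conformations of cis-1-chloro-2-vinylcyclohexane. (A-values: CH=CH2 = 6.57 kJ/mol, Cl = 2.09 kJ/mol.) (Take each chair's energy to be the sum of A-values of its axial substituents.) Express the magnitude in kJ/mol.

4.48 kJ/mol

C1 and C2 have opposite parity, so for the cis isomer the two substituents are one axial and one equatorial in each chair.
Chair I (vinyl axial, chloro equatorial): E = 6.57 kJ/mol.
Chair II (vinyl equatorial, chloro axial): E = 2.09 kJ/mol.
ΔE = 6.57 − 2.09 = 4.48 kJ/mol; chair II is more stable.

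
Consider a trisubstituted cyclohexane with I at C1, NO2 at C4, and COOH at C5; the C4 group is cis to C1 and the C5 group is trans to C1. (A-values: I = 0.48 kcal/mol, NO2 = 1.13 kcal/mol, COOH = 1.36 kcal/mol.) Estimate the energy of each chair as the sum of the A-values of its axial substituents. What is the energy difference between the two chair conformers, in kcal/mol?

Chair I (iodo axial, nitro equatorial, carboxyl equatorial): E = 0.48 kcal/mol.
Chair II (iodo equatorial, nitro axial, carboxyl axial): E = 2.49 kcal/mol.
ΔE = 2.49 − 0.48 = 2.01 kcal/mol; chair I is more stable.

2.01 kcal/mol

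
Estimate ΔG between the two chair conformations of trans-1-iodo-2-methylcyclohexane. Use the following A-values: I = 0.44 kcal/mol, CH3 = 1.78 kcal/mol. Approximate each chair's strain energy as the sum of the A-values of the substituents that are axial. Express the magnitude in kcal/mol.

2.22 kcal/mol

C1 and C2 have opposite parity, so for the trans isomer the two substituents are e,e in one chair and a,a in the other.
Chair I (iodo axial, methyl axial): E = 2.22 kcal/mol.
Chair II (iodo equatorial, methyl equatorial): E = 0.00 kcal/mol.
ΔE = 2.22 − 0.00 = 2.22 kcal/mol; chair II is more stable.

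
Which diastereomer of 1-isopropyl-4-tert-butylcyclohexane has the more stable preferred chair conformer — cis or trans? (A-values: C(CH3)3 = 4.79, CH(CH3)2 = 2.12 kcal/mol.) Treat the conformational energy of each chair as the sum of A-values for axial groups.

trans

At 1,4 positions (parity opposite): cis → (a,e or e,a); trans → (e,e or a,a).
Best chair for cis: E = 2.12 kcal/mol; best chair for trans: E = 0.00 kcal/mol.
The trans isomer is lower by 2.12 kcal/mol.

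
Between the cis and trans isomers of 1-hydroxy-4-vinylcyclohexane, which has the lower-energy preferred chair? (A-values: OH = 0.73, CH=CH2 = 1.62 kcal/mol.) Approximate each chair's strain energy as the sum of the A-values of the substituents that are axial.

trans

At 1,4 positions (parity opposite): cis → (a,e or e,a); trans → (e,e or a,a).
Best chair for cis: E = 0.73 kcal/mol; best chair for trans: E = 0.00 kcal/mol.
The trans isomer is lower by 0.73 kcal/mol.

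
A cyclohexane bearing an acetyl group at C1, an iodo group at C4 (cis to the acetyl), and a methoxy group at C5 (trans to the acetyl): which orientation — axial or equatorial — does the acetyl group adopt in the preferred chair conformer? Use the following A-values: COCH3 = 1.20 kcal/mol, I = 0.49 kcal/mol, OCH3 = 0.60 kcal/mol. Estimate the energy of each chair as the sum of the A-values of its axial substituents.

Chair I (acetyl axial, iodo equatorial, methoxy equatorial): E = 1.20 kcal/mol.
Chair II (acetyl equatorial, iodo axial, methoxy axial): E = 1.09 kcal/mol.
Chair II is the more stable (lower-energy) conformer, and in that chair the acetyl group is equatorial.

equatorial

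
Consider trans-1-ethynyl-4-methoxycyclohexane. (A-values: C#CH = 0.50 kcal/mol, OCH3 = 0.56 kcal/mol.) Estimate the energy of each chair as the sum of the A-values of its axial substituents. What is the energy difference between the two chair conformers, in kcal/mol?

1.06 kcal/mol

C1 and C4 have opposite parity, so for the trans isomer the two substituents are e,e in one chair and a,a in the other.
Chair I (ethynyl axial, methoxy axial): E = 1.06 kcal/mol.
Chair II (ethynyl equatorial, methoxy equatorial): E = 0.00 kcal/mol.
ΔE = 1.06 − 0.00 = 1.06 kcal/mol; chair II is more stable.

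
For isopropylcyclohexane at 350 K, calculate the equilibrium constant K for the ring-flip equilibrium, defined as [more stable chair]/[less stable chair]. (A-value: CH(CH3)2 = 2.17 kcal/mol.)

One chair has the isopropyl group axial (E = 2.17 kcal/mol) and the other has it equatorial (E = 0).
ΔG = 2.17 kcal/mol between the two chairs.
K = exp(ΔG/RT) with R = 1.987×10⁻³ kcal mol⁻¹ K⁻¹ and T = 350 K gives K ≈ 22.7.

K ≈ 22.7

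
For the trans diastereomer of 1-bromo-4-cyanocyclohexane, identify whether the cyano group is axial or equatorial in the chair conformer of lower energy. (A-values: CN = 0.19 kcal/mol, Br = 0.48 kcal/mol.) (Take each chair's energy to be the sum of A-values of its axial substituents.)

equatorial

C1 and C4 have opposite parity, so for the trans isomer the two substituents are e,e in one chair and a,a in the other.
Chair I (cyano axial, bromo axial): E = 0.67 kcal/mol.
Chair II (cyano equatorial, bromo equatorial): E = 0.00 kcal/mol.
Chair II is the more stable (lower-energy) conformer, and in that chair the cyano group is equatorial.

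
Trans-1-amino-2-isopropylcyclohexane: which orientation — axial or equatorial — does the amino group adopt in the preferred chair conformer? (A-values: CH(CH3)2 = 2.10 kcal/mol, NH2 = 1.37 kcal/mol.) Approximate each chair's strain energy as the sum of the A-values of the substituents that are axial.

C1 and C2 have opposite parity, so for the trans isomer the two substituents are e,e in one chair and a,a in the other.
Chair I (isopropyl axial, amino axial): E = 3.47 kcal/mol.
Chair II (isopropyl equatorial, amino equatorial): E = 0.00 kcal/mol.
Chair II is the more stable (lower-energy) conformer, and in that chair the amino group is equatorial.

equatorial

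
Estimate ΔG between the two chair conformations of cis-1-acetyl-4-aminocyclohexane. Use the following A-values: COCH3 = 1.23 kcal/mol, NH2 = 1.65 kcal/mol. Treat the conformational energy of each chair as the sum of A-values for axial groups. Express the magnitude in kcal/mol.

C1 and C4 have opposite parity, so for the cis isomer the two substituents are one axial and one equatorial in each chair.
Chair I (acetyl axial, amino equatorial): E = 1.23 kcal/mol.
Chair II (acetyl equatorial, amino axial): E = 1.65 kcal/mol.
ΔE = 1.65 − 1.23 = 0.42 kcal/mol; chair I is more stable.

0.42 kcal/mol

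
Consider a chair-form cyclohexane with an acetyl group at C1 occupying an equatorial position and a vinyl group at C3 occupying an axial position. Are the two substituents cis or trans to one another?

C1 and C3 have the same parity, so their axial bonds point in the same direction.
With same-parity carbons, two substituents on the same face are both axial or both equatorial; opposite faces give one of each.
Here the groups are equatorial/axial → opposite face → trans.

trans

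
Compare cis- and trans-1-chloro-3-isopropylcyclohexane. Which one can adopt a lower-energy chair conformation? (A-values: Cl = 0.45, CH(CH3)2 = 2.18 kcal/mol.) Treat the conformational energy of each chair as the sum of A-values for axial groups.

At 1,3 positions (parity same): cis → (e,e or a,a); trans → (a,e or e,a).
Best chair for cis: E = 0.00 kcal/mol; best chair for trans: E = 0.45 kcal/mol.
The cis isomer is lower by 0.45 kcal/mol.

cis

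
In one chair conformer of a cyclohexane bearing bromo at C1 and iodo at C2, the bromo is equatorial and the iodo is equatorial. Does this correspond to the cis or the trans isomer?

trans

C1 and C2 have opposite parity, so their axial bonds point in opposite directions.
With opposite-parity carbons, two substituents on the same face are one axial and one equatorial; opposite faces give both axial or both equatorial.
Here the groups are equatorial/equatorial → opposite face → trans.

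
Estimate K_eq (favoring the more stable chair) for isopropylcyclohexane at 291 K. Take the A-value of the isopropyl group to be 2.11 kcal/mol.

K ≈ 38.4

One chair has the isopropyl group axial (E = 2.11 kcal/mol) and the other has it equatorial (E = 0).
ΔG = 2.11 kcal/mol between the two chairs.
K = exp(ΔG/RT) with R = 1.987×10⁻³ kcal mol⁻¹ K⁻¹ and T = 291 K gives K ≈ 38.4.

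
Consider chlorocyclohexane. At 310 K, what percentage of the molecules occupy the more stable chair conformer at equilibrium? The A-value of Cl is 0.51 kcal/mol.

69.6%

One chair has the chloro group axial (E = 0.51 kcal/mol) and the other has it equatorial (E = 0).
ΔG = 0.51 kcal/mol between the two chairs.
K = exp(ΔG/RT) with R = 1.987×10⁻³ kcal mol⁻¹ K⁻¹ and T = 310 K gives K ≈ 2.29.
Fraction in the lower-energy chair = K/(K+1) = 69.6%.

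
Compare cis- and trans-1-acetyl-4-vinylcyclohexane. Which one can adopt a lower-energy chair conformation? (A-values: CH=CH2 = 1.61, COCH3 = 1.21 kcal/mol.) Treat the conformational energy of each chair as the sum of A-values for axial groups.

trans

At 1,4 positions (parity opposite): cis → (a,e or e,a); trans → (e,e or a,a).
Best chair for cis: E = 1.21 kcal/mol; best chair for trans: E = 0.00 kcal/mol.
The trans isomer is lower by 1.21 kcal/mol.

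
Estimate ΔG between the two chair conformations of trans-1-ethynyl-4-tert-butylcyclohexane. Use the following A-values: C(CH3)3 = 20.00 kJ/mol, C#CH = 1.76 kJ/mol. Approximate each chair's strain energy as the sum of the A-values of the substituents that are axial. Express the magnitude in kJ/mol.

C1 and C4 have opposite parity, so for the trans isomer the two substituents are e,e in one chair and a,a in the other.
Chair I (tert-butyl axial, ethynyl axial): E = 21.76 kJ/mol.
Chair II (tert-butyl equatorial, ethynyl equatorial): E = 0.00 kJ/mol.
ΔE = 21.76 − 0.00 = 21.76 kJ/mol; chair II is more stable.

21.76 kJ/mol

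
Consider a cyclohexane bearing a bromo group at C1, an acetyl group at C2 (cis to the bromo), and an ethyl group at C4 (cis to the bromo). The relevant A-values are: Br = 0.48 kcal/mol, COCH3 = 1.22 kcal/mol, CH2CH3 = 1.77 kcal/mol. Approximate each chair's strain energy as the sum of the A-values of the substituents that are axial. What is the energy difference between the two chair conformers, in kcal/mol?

Chair I (bromo axial, acetyl equatorial, ethyl equatorial): E = 0.48 kcal/mol.
Chair II (bromo equatorial, acetyl axial, ethyl axial): E = 2.99 kcal/mol.
ΔE = 2.99 − 0.48 = 2.51 kcal/mol; chair I is more stable.

2.51 kcal/mol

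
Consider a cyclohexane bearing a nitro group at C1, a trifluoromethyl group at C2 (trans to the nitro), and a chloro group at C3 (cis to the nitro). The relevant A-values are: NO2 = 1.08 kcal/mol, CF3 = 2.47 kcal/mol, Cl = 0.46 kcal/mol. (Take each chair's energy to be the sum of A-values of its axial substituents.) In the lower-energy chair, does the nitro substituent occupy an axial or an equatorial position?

Chair I (nitro axial, trifluoromethyl axial, chloro axial): E = 4.01 kcal/mol.
Chair II (nitro equatorial, trifluoromethyl equatorial, chloro equatorial): E = 0.00 kcal/mol.
Chair II is the more stable (lower-energy) conformer, and in that chair the nitro group is equatorial.

equatorial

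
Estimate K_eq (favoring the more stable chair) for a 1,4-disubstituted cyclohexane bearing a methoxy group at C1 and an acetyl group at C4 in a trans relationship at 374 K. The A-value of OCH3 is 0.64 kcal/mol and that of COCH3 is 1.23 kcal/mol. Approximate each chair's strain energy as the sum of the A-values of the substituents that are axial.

C1 and C4 have opposite parity, so for the trans isomer the two substituents are e,e in one chair and a,a in the other.
Chair I (methoxy axial, acetyl axial): E = 1.87 kcal/mol; chair II (methoxy equatorial, acetyl equatorial): E = 0.00 kcal/mol.
ΔG = 1.87 kcal/mol between the two chairs.
K = exp(ΔG/RT) with R = 1.987×10⁻³ kcal mol⁻¹ K⁻¹ and T = 374 K gives K ≈ 12.4.

K ≈ 12.4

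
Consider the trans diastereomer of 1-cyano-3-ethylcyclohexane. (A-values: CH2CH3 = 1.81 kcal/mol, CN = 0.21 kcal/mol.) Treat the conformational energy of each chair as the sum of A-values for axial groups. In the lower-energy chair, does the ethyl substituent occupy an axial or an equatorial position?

equatorial

C1 and C3 have the same parity, so for the trans isomer the two substituents are one axial and one equatorial in each chair.
Chair I (ethyl axial, cyano equatorial): E = 1.81 kcal/mol.
Chair II (ethyl equatorial, cyano axial): E = 0.21 kcal/mol.
Chair II is the more stable (lower-energy) conformer, and in that chair the ethyl group is equatorial.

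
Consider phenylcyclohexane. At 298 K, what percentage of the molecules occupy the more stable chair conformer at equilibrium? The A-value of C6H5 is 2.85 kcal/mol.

99.2%

One chair has the phenyl group axial (E = 2.85 kcal/mol) and the other has it equatorial (E = 0).
ΔG = 2.85 kcal/mol between the two chairs.
K = exp(ΔG/RT) with R = 1.987×10⁻³ kcal mol⁻¹ K⁻¹ and T = 298 K gives K ≈ 123.
Fraction in the lower-energy chair = K/(K+1) = 99.2%.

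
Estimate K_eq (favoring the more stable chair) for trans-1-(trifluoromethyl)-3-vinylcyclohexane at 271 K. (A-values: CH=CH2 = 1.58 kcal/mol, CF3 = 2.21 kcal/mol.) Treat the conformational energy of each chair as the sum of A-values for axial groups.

K ≈ 3.22

C1 and C3 have the same parity, so for the trans isomer the two substituents are one axial and one equatorial in each chair.
Chair I (vinyl axial, trifluoromethyl equatorial): E = 1.58 kcal/mol; chair II (vinyl equatorial, trifluoromethyl axial): E = 2.21 kcal/mol.
ΔG = 0.63 kcal/mol between the two chairs.
K = exp(ΔG/RT) with R = 1.987×10⁻³ kcal mol⁻¹ K⁻¹ and T = 271 K gives K ≈ 3.22.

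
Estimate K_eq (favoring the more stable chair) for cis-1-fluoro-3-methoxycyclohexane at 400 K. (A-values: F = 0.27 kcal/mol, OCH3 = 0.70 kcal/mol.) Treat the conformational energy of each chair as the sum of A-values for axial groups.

C1 and C3 have the same parity, so for the cis isomer the two substituents are e,e in one chair and a,a in the other.
Chair I (fluoro axial, methoxy axial): E = 0.97 kcal/mol; chair II (fluoro equatorial, methoxy equatorial): E = 0.00 kcal/mol.
ΔG = 0.97 kcal/mol between the two chairs.
K = exp(ΔG/RT) with R = 1.987×10⁻³ kcal mol⁻¹ K⁻¹ and T = 400 K gives K ≈ 3.39.

K ≈ 3.39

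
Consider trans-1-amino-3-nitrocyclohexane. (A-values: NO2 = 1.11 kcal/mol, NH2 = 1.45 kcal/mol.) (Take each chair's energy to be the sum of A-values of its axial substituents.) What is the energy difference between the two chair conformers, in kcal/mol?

C1 and C3 have the same parity, so for the trans isomer the two substituents are one axial and one equatorial in each chair.
Chair I (nitro axial, amino equatorial): E = 1.11 kcal/mol.
Chair II (nitro equatorial, amino axial): E = 1.45 kcal/mol.
ΔE = 1.45 − 1.11 = 0.34 kcal/mol; chair I is more stable.

0.34 kcal/mol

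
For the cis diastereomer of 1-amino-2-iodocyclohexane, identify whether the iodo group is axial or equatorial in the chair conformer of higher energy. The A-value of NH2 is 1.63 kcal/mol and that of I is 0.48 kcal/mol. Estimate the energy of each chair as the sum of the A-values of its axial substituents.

equatorial

C1 and C2 have opposite parity, so for the cis isomer the two substituents are one axial and one equatorial in each chair.
Chair I (amino axial, iodo equatorial): E = 1.63 kcal/mol.
Chair II (amino equatorial, iodo axial): E = 0.48 kcal/mol.
Chair I is the less stable (higher-energy) conformer, and in that chair the iodo group is equatorial.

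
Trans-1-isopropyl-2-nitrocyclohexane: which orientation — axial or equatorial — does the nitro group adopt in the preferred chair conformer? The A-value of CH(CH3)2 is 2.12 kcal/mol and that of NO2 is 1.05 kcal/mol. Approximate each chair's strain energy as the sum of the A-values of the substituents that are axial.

equatorial

C1 and C2 have opposite parity, so for the trans isomer the two substituents are e,e in one chair and a,a in the other.
Chair I (isopropyl axial, nitro axial): E = 3.17 kcal/mol.
Chair II (isopropyl equatorial, nitro equatorial): E = 0.00 kcal/mol.
Chair II is the more stable (lower-energy) conformer, and in that chair the nitro group is equatorial.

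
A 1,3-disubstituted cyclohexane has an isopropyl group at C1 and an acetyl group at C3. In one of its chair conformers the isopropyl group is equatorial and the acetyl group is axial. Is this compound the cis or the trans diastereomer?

trans

C1 and C3 have the same parity, so their axial bonds point in the same direction.
With same-parity carbons, two substituents on the same face are both axial or both equatorial; opposite faces give one of each.
Here the groups are equatorial/axial → opposite face → trans.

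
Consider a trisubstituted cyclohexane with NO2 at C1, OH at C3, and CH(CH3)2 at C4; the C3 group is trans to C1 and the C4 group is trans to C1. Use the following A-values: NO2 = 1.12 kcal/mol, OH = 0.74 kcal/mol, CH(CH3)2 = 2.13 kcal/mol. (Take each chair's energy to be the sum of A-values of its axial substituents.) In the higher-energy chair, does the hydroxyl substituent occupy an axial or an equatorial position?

equatorial

Chair I (nitro axial, hydroxyl equatorial, isopropyl axial): E = 3.25 kcal/mol.
Chair II (nitro equatorial, hydroxyl axial, isopropyl equatorial): E = 0.74 kcal/mol.
Chair I is the less stable (higher-energy) conformer, and in that chair the hydroxyl group is equatorial.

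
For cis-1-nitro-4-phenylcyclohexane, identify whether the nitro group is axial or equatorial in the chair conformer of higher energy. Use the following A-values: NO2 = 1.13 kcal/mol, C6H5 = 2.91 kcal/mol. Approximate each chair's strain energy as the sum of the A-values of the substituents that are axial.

C1 and C4 have opposite parity, so for the cis isomer the two substituents are one axial and one equatorial in each chair.
Chair I (nitro axial, phenyl equatorial): E = 1.13 kcal/mol.
Chair II (nitro equatorial, phenyl axial): E = 2.91 kcal/mol.
Chair II is the less stable (higher-energy) conformer, and in that chair the nitro group is equatorial.

equatorial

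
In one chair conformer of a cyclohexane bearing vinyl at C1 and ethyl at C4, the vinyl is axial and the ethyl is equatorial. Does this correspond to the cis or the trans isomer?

C1 and C4 have opposite parity, so their axial bonds point in opposite directions.
With opposite-parity carbons, two substituents on the same face are one axial and one equatorial; opposite faces give both axial or both equatorial.
Here the groups are axial/equatorial → same face → cis.

cis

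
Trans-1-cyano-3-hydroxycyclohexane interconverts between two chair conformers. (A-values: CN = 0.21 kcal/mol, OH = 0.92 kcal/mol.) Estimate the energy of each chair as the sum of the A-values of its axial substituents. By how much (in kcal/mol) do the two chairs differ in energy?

C1 and C3 have the same parity, so for the trans isomer the two substituents are one axial and one equatorial in each chair.
Chair I (cyano axial, hydroxyl equatorial): E = 0.21 kcal/mol.
Chair II (cyano equatorial, hydroxyl axial): E = 0.92 kcal/mol.
ΔE = 0.92 − 0.21 = 0.71 kcal/mol; chair I is more stable.

0.71 kcal/mol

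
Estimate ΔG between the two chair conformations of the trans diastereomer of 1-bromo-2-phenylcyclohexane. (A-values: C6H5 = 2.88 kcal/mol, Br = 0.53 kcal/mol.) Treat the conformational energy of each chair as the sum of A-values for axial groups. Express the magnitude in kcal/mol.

C1 and C2 have opposite parity, so for the trans isomer the two substituents are e,e in one chair and a,a in the other.
Chair I (phenyl axial, bromo axial): E = 3.41 kcal/mol.
Chair II (phenyl equatorial, bromo equatorial): E = 0.00 kcal/mol.
ΔE = 3.41 − 0.00 = 3.41 kcal/mol; chair II is more stable.

3.41 kcal/mol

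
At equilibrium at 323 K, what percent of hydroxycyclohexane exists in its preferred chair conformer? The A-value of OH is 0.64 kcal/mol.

One chair has the hydroxyl group axial (E = 0.64 kcal/mol) and the other has it equatorial (E = 0).
ΔG = 0.64 kcal/mol between the two chairs.
K = exp(ΔG/RT) with R = 1.987×10⁻³ kcal mol⁻¹ K⁻¹ and T = 323 K gives K ≈ 2.71.
Fraction in the lower-energy chair = K/(K+1) = 73.1%.

73.1%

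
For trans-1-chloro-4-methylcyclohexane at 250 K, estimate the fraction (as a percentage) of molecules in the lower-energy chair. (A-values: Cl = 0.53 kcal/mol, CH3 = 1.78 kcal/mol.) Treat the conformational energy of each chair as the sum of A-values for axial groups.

99.1%

C1 and C4 have opposite parity, so for the trans isomer the two substituents are e,e in one chair and a,a in the other.
Chair I (chloro axial, methyl axial): E = 2.31 kcal/mol; chair II (chloro equatorial, methyl equatorial): E = 0.00 kcal/mol.
ΔG = 2.31 kcal/mol between the two chairs.
K = exp(ΔG/RT) with R = 1.987×10⁻³ kcal mol⁻¹ K⁻¹ and T = 250 K gives K ≈ 105.
Fraction in the lower-energy chair = K/(K+1) = 99.1%.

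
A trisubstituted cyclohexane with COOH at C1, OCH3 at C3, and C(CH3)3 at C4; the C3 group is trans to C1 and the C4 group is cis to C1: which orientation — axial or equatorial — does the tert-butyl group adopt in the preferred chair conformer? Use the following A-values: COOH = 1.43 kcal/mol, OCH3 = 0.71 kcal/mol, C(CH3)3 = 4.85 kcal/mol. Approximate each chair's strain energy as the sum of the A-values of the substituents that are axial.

equatorial

Chair I (carboxyl axial, methoxy equatorial, tert-butyl equatorial): E = 1.43 kcal/mol.
Chair II (carboxyl equatorial, methoxy axial, tert-butyl axial): E = 5.56 kcal/mol.
Chair I is the more stable (lower-energy) conformer, and in that chair the tert-butyl group is equatorial.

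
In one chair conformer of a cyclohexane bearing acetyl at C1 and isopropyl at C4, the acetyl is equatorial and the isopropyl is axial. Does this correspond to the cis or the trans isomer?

cis

C1 and C4 have opposite parity, so their axial bonds point in opposite directions.
With opposite-parity carbons, two substituents on the same face are one axial and one equatorial; opposite faces give both axial or both equatorial.
Here the groups are equatorial/axial → same face → cis.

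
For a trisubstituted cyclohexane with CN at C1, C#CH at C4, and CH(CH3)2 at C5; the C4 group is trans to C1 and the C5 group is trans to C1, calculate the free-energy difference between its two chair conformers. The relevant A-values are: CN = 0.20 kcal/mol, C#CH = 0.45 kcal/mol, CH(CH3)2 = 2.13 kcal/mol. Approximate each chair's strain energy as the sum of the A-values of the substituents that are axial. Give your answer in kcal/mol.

Chair I (cyano axial, ethynyl axial, isopropyl equatorial): E = 0.65 kcal/mol.
Chair II (cyano equatorial, ethynyl equatorial, isopropyl axial): E = 2.13 kcal/mol.
ΔE = 2.13 − 0.65 = 1.48 kcal/mol; chair I is more stable.

1.48 kcal/mol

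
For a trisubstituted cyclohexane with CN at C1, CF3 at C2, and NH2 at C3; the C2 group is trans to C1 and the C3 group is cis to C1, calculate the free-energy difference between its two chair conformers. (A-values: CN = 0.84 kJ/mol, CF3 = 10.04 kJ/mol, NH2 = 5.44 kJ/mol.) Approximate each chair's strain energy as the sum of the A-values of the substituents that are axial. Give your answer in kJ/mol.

16.32 kJ/mol

Chair I (cyano axial, trifluoromethyl axial, amino axial): E = 16.32 kJ/mol.
Chair II (cyano equatorial, trifluoromethyl equatorial, amino equatorial): E = 0.00 kJ/mol.
ΔE = 16.32 − 0.00 = 16.32 kJ/mol; chair II is more stable.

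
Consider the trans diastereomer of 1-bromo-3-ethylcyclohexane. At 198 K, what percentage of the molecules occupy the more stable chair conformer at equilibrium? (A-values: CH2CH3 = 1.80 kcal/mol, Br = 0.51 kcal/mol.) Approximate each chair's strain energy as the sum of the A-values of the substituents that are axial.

C1 and C3 have the same parity, so for the trans isomer the two substituents are one axial and one equatorial in each chair.
Chair I (ethyl axial, bromo equatorial): E = 1.80 kcal/mol; chair II (ethyl equatorial, bromo axial): E = 0.51 kcal/mol.
ΔG = 1.29 kcal/mol between the two chairs.
K = exp(ΔG/RT) with R = 1.987×10⁻³ kcal mol⁻¹ K⁻¹ and T = 198 K gives K ≈ 26.5.
Fraction in the lower-energy chair = K/(K+1) = 96.4%.

96.4%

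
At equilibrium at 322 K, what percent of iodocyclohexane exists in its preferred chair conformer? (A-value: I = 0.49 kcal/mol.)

One chair has the iodo group axial (E = 0.49 kcal/mol) and the other has it equatorial (E = 0).
ΔG = 0.49 kcal/mol between the two chairs.
K = exp(ΔG/RT) with R = 1.987×10⁻³ kcal mol⁻¹ K⁻¹ and T = 322 K gives K ≈ 2.15.
Fraction in the lower-energy chair = K/(K+1) = 68.3%.

68.3%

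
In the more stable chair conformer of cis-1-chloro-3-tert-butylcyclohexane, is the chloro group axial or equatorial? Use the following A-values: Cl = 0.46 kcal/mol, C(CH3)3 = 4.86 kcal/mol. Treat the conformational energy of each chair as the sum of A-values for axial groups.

C1 and C3 have the same parity, so for the cis isomer the two substituents are e,e in one chair and a,a in the other.
Chair I (chloro axial, tert-butyl axial): E = 5.32 kcal/mol.
Chair II (chloro equatorial, tert-butyl equatorial): E = 0.00 kcal/mol.
Chair II is the more stable (lower-energy) conformer, and in that chair the chloro group is equatorial.

equatorial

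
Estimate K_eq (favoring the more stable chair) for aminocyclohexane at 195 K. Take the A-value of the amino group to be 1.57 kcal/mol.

One chair has the amino group axial (E = 1.57 kcal/mol) and the other has it equatorial (E = 0).
ΔG = 1.57 kcal/mol between the two chairs.
K = exp(ΔG/RT) with R = 1.987×10⁻³ kcal mol⁻¹ K⁻¹ and T = 195 K gives K ≈ 57.5.

K ≈ 57.5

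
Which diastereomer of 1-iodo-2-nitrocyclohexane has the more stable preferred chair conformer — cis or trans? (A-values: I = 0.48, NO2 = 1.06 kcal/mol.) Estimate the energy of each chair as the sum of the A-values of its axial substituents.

At 1,2 positions (parity opposite): cis → (a,e or e,a); trans → (e,e or a,a).
Best chair for cis: E = 0.48 kcal/mol; best chair for trans: E = 0.00 kcal/mol.
The trans isomer is lower by 0.48 kcal/mol.

trans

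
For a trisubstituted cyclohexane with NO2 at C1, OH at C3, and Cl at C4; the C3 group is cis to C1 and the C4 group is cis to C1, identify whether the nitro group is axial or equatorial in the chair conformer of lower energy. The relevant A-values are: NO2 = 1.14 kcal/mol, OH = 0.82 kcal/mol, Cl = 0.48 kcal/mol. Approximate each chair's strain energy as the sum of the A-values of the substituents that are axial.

equatorial

Chair I (nitro axial, hydroxyl axial, chloro equatorial): E = 1.96 kcal/mol.
Chair II (nitro equatorial, hydroxyl equatorial, chloro axial): E = 0.48 kcal/mol.
Chair II is the more stable (lower-energy) conformer, and in that chair the nitro group is equatorial.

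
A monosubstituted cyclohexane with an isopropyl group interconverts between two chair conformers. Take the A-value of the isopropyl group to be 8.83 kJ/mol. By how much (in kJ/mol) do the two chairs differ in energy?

A monosubstituted cyclohexane has one chair with the isopropyl group axial (E = A = 8.83 kJ/mol) and one with it equatorial (E = 0).
ΔE = 8.83 − 0 = 8.83 kJ/mol.

8.83 kJ/mol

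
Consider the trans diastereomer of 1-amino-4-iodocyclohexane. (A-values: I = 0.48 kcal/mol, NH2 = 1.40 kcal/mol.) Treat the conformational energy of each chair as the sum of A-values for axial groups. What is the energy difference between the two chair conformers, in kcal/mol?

C1 and C4 have opposite parity, so for the trans isomer the two substituents are e,e in one chair and a,a in the other.
Chair I (iodo axial, amino axial): E = 1.88 kcal/mol.
Chair II (iodo equatorial, amino equatorial): E = 0.00 kcal/mol.
ΔE = 1.88 − 0.00 = 1.88 kcal/mol; chair II is more stable.

1.88 kcal/mol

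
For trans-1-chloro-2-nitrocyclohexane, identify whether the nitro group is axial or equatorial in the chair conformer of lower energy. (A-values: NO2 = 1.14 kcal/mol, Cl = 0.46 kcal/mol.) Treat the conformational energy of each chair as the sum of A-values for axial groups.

C1 and C2 have opposite parity, so for the trans isomer the two substituents are e,e in one chair and a,a in the other.
Chair I (nitro axial, chloro axial): E = 1.60 kcal/mol.
Chair II (nitro equatorial, chloro equatorial): E = 0.00 kcal/mol.
Chair II is the more stable (lower-energy) conformer, and in that chair the nitro group is equatorial.

equatorial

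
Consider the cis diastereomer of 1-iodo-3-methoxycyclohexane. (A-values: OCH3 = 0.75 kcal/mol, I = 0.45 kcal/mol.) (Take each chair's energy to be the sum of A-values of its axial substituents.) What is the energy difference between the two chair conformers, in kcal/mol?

1.20 kcal/mol

C1 and C3 have the same parity, so for the cis isomer the two substituents are e,e in one chair and a,a in the other.
Chair I (methoxy axial, iodo axial): E = 1.20 kcal/mol.
Chair II (methoxy equatorial, iodo equatorial): E = 0.00 kcal/mol.
ΔE = 1.20 − 0.00 = 1.20 kcal/mol; chair II is more stable.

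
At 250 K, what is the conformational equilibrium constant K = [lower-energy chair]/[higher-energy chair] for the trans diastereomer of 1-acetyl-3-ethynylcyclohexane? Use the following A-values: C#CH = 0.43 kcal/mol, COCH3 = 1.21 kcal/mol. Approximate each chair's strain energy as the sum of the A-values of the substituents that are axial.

K ≈ 4.81

C1 and C3 have the same parity, so for the trans isomer the two substituents are one axial and one equatorial in each chair.
Chair I (ethynyl axial, acetyl equatorial): E = 0.43 kcal/mol; chair II (ethynyl equatorial, acetyl axial): E = 1.21 kcal/mol.
ΔG = 0.78 kcal/mol between the two chairs.
K = exp(ΔG/RT) with R = 1.987×10⁻³ kcal mol⁻¹ K⁻¹ and T = 250 K gives K ≈ 4.81.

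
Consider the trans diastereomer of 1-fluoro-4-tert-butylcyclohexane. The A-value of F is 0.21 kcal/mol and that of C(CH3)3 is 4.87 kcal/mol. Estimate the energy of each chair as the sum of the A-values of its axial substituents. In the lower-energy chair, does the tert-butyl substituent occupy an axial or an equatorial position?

C1 and C4 have opposite parity, so for the trans isomer the two substituents are e,e in one chair and a,a in the other.
Chair I (fluoro axial, tert-butyl axial): E = 5.08 kcal/mol.
Chair II (fluoro equatorial, tert-butyl equatorial): E = 0.00 kcal/mol.
Chair II is the more stable (lower-energy) conformer, and in that chair the tert-butyl group is equatorial.

equatorial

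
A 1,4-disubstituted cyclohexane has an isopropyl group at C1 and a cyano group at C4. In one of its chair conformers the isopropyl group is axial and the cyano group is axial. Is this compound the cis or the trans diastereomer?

C1 and C4 have opposite parity, so their axial bonds point in opposite directions.
With opposite-parity carbons, two substituents on the same face are one axial and one equatorial; opposite faces give both axial or both equatorial.
Here the groups are axial/axial → opposite face → trans.

trans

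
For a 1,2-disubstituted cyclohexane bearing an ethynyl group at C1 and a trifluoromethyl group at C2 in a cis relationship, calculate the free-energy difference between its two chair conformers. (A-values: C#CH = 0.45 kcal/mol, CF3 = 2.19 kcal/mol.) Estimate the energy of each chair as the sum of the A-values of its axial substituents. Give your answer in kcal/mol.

C1 and C2 have opposite parity, so for the cis isomer the two substituents are one axial and one equatorial in each chair.
Chair I (ethynyl axial, trifluoromethyl equatorial): E = 0.45 kcal/mol.
Chair II (ethynyl equatorial, trifluoromethyl axial): E = 2.19 kcal/mol.
ΔE = 2.19 − 0.45 = 1.74 kcal/mol; chair I is more stable.

1.74 kcal/mol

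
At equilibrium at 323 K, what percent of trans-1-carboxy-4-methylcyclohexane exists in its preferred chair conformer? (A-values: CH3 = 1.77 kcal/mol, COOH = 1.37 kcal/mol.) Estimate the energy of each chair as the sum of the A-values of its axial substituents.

99.3%

C1 and C4 have opposite parity, so for the trans isomer the two substituents are e,e in one chair and a,a in the other.
Chair I (methyl axial, carboxyl axial): E = 3.14 kcal/mol; chair II (methyl equatorial, carboxyl equatorial): E = 0.00 kcal/mol.
ΔG = 3.14 kcal/mol between the two chairs.
K = exp(ΔG/RT) with R = 1.987×10⁻³ kcal mol⁻¹ K⁻¹ and T = 323 K gives K ≈ 133.
Fraction in the lower-energy chair = K/(K+1) = 99.3%.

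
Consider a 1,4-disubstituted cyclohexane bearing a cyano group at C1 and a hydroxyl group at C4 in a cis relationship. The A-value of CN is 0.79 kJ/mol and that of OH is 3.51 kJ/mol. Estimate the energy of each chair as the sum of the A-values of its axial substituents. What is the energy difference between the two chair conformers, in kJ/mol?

C1 and C4 have opposite parity, so for the cis isomer the two substituents are one axial and one equatorial in each chair.
Chair I (cyano axial, hydroxyl equatorial): E = 0.79 kJ/mol.
Chair II (cyano equatorial, hydroxyl axial): E = 3.51 kJ/mol.
ΔE = 3.51 − 0.79 = 2.72 kJ/mol; chair I is more stable.

2.72 kJ/mol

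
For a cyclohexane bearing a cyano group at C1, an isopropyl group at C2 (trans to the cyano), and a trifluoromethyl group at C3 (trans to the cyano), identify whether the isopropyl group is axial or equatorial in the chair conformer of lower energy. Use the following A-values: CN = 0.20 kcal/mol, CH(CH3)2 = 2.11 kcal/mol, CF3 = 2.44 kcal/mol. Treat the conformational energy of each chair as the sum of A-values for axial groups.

axial

Chair I (cyano axial, isopropyl axial, trifluoromethyl equatorial): E = 2.31 kcal/mol.
Chair II (cyano equatorial, isopropyl equatorial, trifluoromethyl axial): E = 2.44 kcal/mol.
Chair I is the more stable (lower-energy) conformer, and in that chair the isopropyl group is axial.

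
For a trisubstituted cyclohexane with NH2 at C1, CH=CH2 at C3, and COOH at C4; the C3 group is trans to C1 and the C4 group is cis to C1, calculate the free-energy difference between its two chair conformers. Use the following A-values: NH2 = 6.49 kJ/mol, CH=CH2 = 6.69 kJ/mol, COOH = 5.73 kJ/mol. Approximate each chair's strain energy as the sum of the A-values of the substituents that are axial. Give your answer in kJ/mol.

5.93 kJ/mol

Chair I (amino axial, vinyl equatorial, carboxyl equatorial): E = 6.49 kJ/mol.
Chair II (amino equatorial, vinyl axial, carboxyl axial): E = 12.42 kJ/mol.
ΔE = 12.42 − 6.49 = 5.93 kJ/mol; chair I is more stable.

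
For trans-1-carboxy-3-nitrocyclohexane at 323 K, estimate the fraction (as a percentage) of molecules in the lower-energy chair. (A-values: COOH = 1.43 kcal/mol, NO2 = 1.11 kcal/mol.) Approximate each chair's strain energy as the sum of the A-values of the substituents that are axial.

62.2%

C1 and C3 have the same parity, so for the trans isomer the two substituents are one axial and one equatorial in each chair.
Chair I (carboxyl axial, nitro equatorial): E = 1.43 kcal/mol; chair II (carboxyl equatorial, nitro axial): E = 1.11 kcal/mol.
ΔG = 0.32 kcal/mol between the two chairs.
K = exp(ΔG/RT) with R = 1.987×10⁻³ kcal mol⁻¹ K⁻¹ and T = 323 K gives K ≈ 1.65.
Fraction in the lower-energy chair = K/(K+1) = 62.2%.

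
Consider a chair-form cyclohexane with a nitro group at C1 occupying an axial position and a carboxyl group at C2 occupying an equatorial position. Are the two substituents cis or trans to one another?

cis

C1 and C2 have opposite parity, so their axial bonds point in opposite directions.
With opposite-parity carbons, two substituents on the same face are one axial and one equatorial; opposite faces give both axial or both equatorial.
Here the groups are axial/equatorial → same face → cis.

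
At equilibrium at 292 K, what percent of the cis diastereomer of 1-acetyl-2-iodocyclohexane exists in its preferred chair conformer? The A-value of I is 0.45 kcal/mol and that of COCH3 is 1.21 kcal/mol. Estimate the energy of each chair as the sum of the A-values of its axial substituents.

78.7%

C1 and C2 have opposite parity, so for the cis isomer the two substituents are one axial and one equatorial in each chair.
Chair I (iodo axial, acetyl equatorial): E = 0.45 kcal/mol; chair II (iodo equatorial, acetyl axial): E = 1.21 kcal/mol.
ΔG = 0.76 kcal/mol between the two chairs.
K = exp(ΔG/RT) with R = 1.987×10⁻³ kcal mol⁻¹ K⁻¹ and T = 292 K gives K ≈ 3.71.
Fraction in the lower-energy chair = K/(K+1) = 78.7%.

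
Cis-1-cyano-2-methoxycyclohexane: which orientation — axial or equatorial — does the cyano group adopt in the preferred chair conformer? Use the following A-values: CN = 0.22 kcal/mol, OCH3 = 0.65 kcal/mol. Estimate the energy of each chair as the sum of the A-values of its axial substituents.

axial

C1 and C2 have opposite parity, so for the cis isomer the two substituents are one axial and one equatorial in each chair.
Chair I (cyano axial, methoxy equatorial): E = 0.22 kcal/mol.
Chair II (cyano equatorial, methoxy axial): E = 0.65 kcal/mol.
Chair I is the more stable (lower-energy) conformer, and in that chair the cyano group is axial.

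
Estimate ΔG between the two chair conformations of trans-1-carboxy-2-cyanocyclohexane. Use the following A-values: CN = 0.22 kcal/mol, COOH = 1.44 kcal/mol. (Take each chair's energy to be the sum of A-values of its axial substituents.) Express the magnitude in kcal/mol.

1.66 kcal/mol

C1 and C2 have opposite parity, so for the trans isomer the two substituents are e,e in one chair and a,a in the other.
Chair I (cyano axial, carboxyl axial): E = 1.66 kcal/mol.
Chair II (cyano equatorial, carboxyl equatorial): E = 0.00 kcal/mol.
ΔE = 1.66 − 0.00 = 1.66 kcal/mol; chair II is more stable.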